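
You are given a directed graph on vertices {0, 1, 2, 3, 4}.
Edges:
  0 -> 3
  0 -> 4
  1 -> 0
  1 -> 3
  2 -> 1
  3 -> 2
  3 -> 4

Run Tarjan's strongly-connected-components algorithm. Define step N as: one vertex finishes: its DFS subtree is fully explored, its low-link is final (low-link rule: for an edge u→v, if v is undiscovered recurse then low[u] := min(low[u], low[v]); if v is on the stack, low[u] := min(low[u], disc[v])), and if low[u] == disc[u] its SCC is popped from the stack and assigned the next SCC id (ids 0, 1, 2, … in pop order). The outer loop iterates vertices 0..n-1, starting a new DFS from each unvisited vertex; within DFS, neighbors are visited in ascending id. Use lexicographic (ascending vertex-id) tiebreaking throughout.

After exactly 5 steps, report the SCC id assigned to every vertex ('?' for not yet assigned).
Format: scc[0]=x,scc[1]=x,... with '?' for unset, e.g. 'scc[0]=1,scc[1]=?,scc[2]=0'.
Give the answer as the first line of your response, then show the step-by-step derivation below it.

scc[0]=1,scc[1]=1,scc[2]=1,scc[3]=1,scc[4]=0

step 1: low=(low[0]=0,low[1]=0,low[2]=2,low[3]=1,low[4]=?); scc=(scc[0]=?,scc[1]=?,scc[2]=?,scc[3]=?,scc[4]=?)
step 2: low=(low[0]=0,low[1]=0,low[2]=0,low[3]=1,low[4]=?); scc=(scc[0]=?,scc[1]=?,scc[2]=?,scc[3]=?,scc[4]=?)
step 3: low=(low[0]=0,low[1]=0,low[2]=0,low[3]=0,low[4]=4); scc=(scc[0]=?,scc[1]=?,scc[2]=?,scc[3]=?,scc[4]=0)
step 4: low=(low[0]=0,low[1]=0,low[2]=0,low[3]=0,low[4]=4); scc=(scc[0]=?,scc[1]=?,scc[2]=?,scc[3]=?,scc[4]=0)
step 5: low=(low[0]=0,low[1]=0,low[2]=0,low[3]=0,low[4]=4); scc=(scc[0]=1,scc[1]=1,scc[2]=1,scc[3]=1,scc[4]=0)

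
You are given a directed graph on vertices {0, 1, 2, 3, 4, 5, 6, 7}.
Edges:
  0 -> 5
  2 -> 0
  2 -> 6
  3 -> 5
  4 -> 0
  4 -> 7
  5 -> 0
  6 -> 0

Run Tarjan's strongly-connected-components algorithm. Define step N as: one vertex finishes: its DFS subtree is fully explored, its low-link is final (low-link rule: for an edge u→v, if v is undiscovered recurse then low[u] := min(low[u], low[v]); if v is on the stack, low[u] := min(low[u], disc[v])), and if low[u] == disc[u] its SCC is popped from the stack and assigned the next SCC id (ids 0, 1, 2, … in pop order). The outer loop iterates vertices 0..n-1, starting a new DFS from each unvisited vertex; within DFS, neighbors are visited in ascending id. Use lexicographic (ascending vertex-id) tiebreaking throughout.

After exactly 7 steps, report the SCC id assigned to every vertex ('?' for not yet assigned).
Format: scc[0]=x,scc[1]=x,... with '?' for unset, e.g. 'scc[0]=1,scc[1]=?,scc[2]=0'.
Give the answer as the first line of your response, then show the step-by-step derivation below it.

scc[0]=0,scc[1]=1,scc[2]=3,scc[3]=4,scc[4]=?,scc[5]=0,scc[6]=2,scc[7]=5

step 1: low=(low[0]=0,low[1]=?,low[2]=?,low[3]=?,low[4]=?,low[5]=0,low[6]=?,low[7]=?); scc=(scc[0]=?,scc[1]=?,scc[2]=?,scc[3]=?,scc[4]=?,scc[5]=?,scc[6]=?,scc[7]=?)
step 2: low=(low[0]=0,low[1]=?,low[2]=?,low[3]=?,low[4]=?,low[5]=0,low[6]=?,low[7]=?); scc=(scc[0]=0,scc[1]=?,scc[2]=?,scc[3]=?,scc[4]=?,scc[5]=0,scc[6]=?,scc[7]=?)
step 3: low=(low[0]=0,low[1]=2,low[2]=?,low[3]=?,low[4]=?,low[5]=0,low[6]=?,low[7]=?); scc=(scc[0]=0,scc[1]=1,scc[2]=?,scc[3]=?,scc[4]=?,scc[5]=0,scc[6]=?,scc[7]=?)
step 4: low=(low[0]=0,low[1]=2,low[2]=3,low[3]=?,low[4]=?,low[5]=0,low[6]=4,low[7]=?); scc=(scc[0]=0,scc[1]=1,scc[2]=?,scc[3]=?,scc[4]=?,scc[5]=0,scc[6]=2,scc[7]=?)
step 5: low=(low[0]=0,low[1]=2,low[2]=3,low[3]=?,low[4]=?,low[5]=0,low[6]=4,low[7]=?); scc=(scc[0]=0,scc[1]=1,scc[2]=3,scc[3]=?,scc[4]=?,scc[5]=0,scc[6]=2,scc[7]=?)
step 6: low=(low[0]=0,low[1]=2,low[2]=3,low[3]=5,low[4]=?,low[5]=0,low[6]=4,low[7]=?); scc=(scc[0]=0,scc[1]=1,scc[2]=3,scc[3]=4,scc[4]=?,scc[5]=0,scc[6]=2,scc[7]=?)
step 7: low=(low[0]=0,low[1]=2,low[2]=3,low[3]=5,low[4]=6,low[5]=0,low[6]=4,low[7]=7); scc=(scc[0]=0,scc[1]=1,scc[2]=3,scc[3]=4,scc[4]=?,scc[5]=0,scc[6]=2,scc[7]=5)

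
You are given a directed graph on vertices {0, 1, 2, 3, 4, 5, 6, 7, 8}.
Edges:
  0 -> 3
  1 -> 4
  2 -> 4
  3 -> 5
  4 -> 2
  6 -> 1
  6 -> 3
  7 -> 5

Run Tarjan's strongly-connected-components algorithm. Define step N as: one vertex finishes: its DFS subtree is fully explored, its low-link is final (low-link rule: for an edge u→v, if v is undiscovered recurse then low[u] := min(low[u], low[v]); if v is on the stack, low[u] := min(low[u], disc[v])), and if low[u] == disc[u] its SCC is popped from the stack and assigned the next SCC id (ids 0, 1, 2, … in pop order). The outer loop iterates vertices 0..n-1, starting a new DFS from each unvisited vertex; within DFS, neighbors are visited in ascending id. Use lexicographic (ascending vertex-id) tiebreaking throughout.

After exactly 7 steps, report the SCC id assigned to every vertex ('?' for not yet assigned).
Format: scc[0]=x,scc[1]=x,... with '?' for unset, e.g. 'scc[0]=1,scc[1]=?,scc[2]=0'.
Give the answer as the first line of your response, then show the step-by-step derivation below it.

scc[0]=2,scc[1]=4,scc[2]=3,scc[3]=1,scc[4]=3,scc[5]=0,scc[6]=5,scc[7]=?,scc[8]=?

step 1: low=(low[0]=0,low[1]=?,low[2]=?,low[3]=1,low[4]=?,low[5]=2,low[6]=?,low[7]=?,low[8]=?); scc=(scc[0]=?,scc[1]=?,scc[2]=?,scc[3]=?,scc[4]=?,scc[5]=0,scc[6]=?,scc[7]=?,scc[8]=?)
step 2: low=(low[0]=0,low[1]=?,low[2]=?,low[3]=1,low[4]=?,low[5]=2,low[6]=?,low[7]=?,low[8]=?); scc=(scc[0]=?,scc[1]=?,scc[2]=?,scc[3]=1,scc[4]=?,scc[5]=0,scc[6]=?,scc[7]=?,scc[8]=?)
step 3: low=(low[0]=0,low[1]=?,low[2]=?,low[3]=1,low[4]=?,low[5]=2,low[6]=?,low[7]=?,low[8]=?); scc=(scc[0]=2,scc[1]=?,scc[2]=?,scc[3]=1,scc[4]=?,scc[5]=0,scc[6]=?,scc[7]=?,scc[8]=?)
step 4: low=(low[0]=0,low[1]=3,low[2]=4,low[3]=1,low[4]=4,low[5]=2,low[6]=?,low[7]=?,low[8]=?); scc=(scc[0]=2,scc[1]=?,scc[2]=?,scc[3]=1,scc[4]=?,scc[5]=0,scc[6]=?,scc[7]=?,scc[8]=?)
step 5: low=(low[0]=0,low[1]=3,low[2]=4,low[3]=1,low[4]=4,low[5]=2,low[6]=?,low[7]=?,low[8]=?); scc=(scc[0]=2,scc[1]=?,scc[2]=3,scc[3]=1,scc[4]=3,scc[5]=0,scc[6]=?,scc[7]=?,scc[8]=?)
step 6: low=(low[0]=0,low[1]=3,low[2]=4,low[3]=1,low[4]=4,low[5]=2,low[6]=?,low[7]=?,low[8]=?); scc=(scc[0]=2,scc[1]=4,scc[2]=3,scc[3]=1,scc[4]=3,scc[5]=0,scc[6]=?,scc[7]=?,scc[8]=?)
step 7: low=(low[0]=0,low[1]=3,low[2]=4,low[3]=1,low[4]=4,low[5]=2,low[6]=6,low[7]=?,low[8]=?); scc=(scc[0]=2,scc[1]=4,scc[2]=3,scc[3]=1,scc[4]=3,scc[5]=0,scc[6]=5,scc[7]=?,scc[8]=?)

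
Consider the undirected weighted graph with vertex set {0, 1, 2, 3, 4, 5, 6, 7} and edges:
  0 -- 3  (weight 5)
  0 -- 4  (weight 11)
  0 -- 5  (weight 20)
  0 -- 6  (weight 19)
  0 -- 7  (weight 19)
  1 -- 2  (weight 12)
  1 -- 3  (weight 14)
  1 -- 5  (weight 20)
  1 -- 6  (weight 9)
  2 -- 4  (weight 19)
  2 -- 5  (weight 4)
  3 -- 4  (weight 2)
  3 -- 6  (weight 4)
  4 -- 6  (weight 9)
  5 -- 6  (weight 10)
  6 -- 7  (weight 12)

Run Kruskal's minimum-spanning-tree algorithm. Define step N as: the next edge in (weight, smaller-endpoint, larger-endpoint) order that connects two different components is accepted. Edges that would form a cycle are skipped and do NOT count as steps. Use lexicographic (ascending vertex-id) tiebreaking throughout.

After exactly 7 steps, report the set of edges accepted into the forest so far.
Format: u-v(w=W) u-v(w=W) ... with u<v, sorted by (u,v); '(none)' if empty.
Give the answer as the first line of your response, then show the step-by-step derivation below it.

0-3(w=5) 1-6(w=9) 2-5(w=4) 3-4(w=2) 3-6(w=4) 5-6(w=10) 6-7(w=12)

step 1: add edge 3-4 (w=2); MST = {3-4(w=2)}
step 2: add edge 2-5 (w=4); MST = {2-5(w=4) 3-4(w=2)}
step 3: add edge 3-6 (w=4); MST = {2-5(w=4) 3-4(w=2) 3-6(w=4)}
step 4: add edge 0-3 (w=5); MST = {0-3(w=5) 2-5(w=4) 3-4(w=2) 3-6(w=4)}
step 5: add edge 1-6 (w=9); MST = {0-3(w=5) 1-6(w=9) 2-5(w=4) 3-4(w=2) 3-6(w=4)}
step 6: add edge 5-6 (w=10); MST = {0-3(w=5) 1-6(w=9) 2-5(w=4) 3-4(w=2) 3-6(w=4) 5-6(w=10)}
step 7: add edge 6-7 (w=12); MST = {0-3(w=5) 1-6(w=9) 2-5(w=4) 3-4(w=2) 3-6(w=4) 5-6(w=10) 6-7(w=12)}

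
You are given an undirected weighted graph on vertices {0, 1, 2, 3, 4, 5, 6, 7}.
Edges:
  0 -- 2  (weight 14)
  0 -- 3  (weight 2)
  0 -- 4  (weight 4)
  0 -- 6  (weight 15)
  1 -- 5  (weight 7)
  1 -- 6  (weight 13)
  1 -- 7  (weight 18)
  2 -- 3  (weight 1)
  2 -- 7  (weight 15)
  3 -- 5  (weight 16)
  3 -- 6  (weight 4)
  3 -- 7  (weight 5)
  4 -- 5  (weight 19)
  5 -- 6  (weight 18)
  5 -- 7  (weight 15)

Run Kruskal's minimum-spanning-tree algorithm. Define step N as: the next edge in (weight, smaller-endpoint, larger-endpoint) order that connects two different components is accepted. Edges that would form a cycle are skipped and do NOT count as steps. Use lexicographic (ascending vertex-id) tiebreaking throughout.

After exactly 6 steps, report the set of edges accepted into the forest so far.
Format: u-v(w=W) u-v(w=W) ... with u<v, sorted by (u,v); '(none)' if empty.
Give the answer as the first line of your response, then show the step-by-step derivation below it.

0-3(w=2) 0-4(w=4) 1-5(w=7) 2-3(w=1) 3-6(w=4) 3-7(w=5)

step 1: add edge 2-3 (w=1); MST = {2-3(w=1)}
step 2: add edge 0-3 (w=2); MST = {0-3(w=2) 2-3(w=1)}
step 3: add edge 0-4 (w=4); MST = {0-3(w=2) 0-4(w=4) 2-3(w=1)}
step 4: add edge 3-6 (w=4); MST = {0-3(w=2) 0-4(w=4) 2-3(w=1) 3-6(w=4)}
step 5: add edge 3-7 (w=5); MST = {0-3(w=2) 0-4(w=4) 2-3(w=1) 3-6(w=4) 3-7(w=5)}
step 6: add edge 1-5 (w=7); MST = {0-3(w=2) 0-4(w=4) 1-5(w=7) 2-3(w=1) 3-6(w=4) 3-7(w=5)}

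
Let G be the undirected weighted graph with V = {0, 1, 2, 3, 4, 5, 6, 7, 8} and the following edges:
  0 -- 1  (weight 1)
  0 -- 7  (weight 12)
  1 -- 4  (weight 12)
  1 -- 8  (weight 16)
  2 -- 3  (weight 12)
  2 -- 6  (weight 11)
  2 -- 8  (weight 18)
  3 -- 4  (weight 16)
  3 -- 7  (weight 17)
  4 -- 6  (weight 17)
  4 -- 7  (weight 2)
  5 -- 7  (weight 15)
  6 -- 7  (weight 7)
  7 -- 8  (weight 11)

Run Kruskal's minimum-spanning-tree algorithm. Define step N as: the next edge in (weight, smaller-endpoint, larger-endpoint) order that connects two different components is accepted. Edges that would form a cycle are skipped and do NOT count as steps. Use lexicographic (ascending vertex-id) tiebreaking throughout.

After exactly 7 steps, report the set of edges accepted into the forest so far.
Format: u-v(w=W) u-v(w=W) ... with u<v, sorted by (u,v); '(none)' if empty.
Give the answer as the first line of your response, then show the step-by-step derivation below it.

0-1(w=1) 0-7(w=12) 2-3(w=12) 2-6(w=11) 4-7(w=2) 6-7(w=7) 7-8(w=11)

step 1: add edge 0-1 (w=1); MST = {0-1(w=1)}
step 2: add edge 4-7 (w=2); MST = {0-1(w=1) 4-7(w=2)}
step 3: add edge 6-7 (w=7); MST = {0-1(w=1) 4-7(w=2) 6-7(w=7)}
step 4: add edge 2-6 (w=11); MST = {0-1(w=1) 2-6(w=11) 4-7(w=2) 6-7(w=7)}
step 5: add edge 7-8 (w=11); MST = {0-1(w=1) 2-6(w=11) 4-7(w=2) 6-7(w=7) 7-8(w=11)}
step 6: add edge 0-7 (w=12); MST = {0-1(w=1) 0-7(w=12) 2-6(w=11) 4-7(w=2) 6-7(w=7) 7-8(w=11)}
step 7: add edge 2-3 (w=12); MST = {0-1(w=1) 0-7(w=12) 2-3(w=12) 2-6(w=11) 4-7(w=2) 6-7(w=7) 7-8(w=11)}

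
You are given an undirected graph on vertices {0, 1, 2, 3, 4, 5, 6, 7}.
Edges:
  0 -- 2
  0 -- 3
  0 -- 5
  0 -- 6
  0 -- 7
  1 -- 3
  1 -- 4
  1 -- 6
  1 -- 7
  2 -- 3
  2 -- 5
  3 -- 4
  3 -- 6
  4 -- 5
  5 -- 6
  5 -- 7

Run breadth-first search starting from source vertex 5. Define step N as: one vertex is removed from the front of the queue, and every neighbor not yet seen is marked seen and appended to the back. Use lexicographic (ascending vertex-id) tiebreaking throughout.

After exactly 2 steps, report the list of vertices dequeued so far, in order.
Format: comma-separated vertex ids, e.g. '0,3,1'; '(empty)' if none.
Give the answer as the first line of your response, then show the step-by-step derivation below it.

5,0

step 1: dequeue 5; queue=[0,2,4,6,7]; order=5
step 2: dequeue 0; queue=[2,4,6,7,3]; order=5,0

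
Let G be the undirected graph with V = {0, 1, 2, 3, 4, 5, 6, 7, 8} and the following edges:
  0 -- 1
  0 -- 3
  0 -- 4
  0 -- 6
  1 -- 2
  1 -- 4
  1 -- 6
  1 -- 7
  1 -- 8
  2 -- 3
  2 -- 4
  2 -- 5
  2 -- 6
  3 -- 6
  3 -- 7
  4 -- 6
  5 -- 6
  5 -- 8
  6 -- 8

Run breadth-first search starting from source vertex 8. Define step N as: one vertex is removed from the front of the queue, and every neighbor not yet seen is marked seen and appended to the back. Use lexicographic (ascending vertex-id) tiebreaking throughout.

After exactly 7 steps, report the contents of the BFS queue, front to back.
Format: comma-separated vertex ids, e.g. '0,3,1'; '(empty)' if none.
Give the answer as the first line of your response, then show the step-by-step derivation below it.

7,3

step 1: dequeue 8; queue=[1,5,6]; order=8
step 2: dequeue 1; queue=[5,6,0,2,4,7]; order=8,1
step 3: dequeue 5; queue=[6,0,2,4,7]; order=8,1,5
step 4: dequeue 6; queue=[0,2,4,7,3]; order=8,1,5,6
step 5: dequeue 0; queue=[2,4,7,3]; order=8,1,5,6,0
step 6: dequeue 2; queue=[4,7,3]; order=8,1,5,6,0,2
step 7: dequeue 4; queue=[7,3]; order=8,1,5,6,0,2,4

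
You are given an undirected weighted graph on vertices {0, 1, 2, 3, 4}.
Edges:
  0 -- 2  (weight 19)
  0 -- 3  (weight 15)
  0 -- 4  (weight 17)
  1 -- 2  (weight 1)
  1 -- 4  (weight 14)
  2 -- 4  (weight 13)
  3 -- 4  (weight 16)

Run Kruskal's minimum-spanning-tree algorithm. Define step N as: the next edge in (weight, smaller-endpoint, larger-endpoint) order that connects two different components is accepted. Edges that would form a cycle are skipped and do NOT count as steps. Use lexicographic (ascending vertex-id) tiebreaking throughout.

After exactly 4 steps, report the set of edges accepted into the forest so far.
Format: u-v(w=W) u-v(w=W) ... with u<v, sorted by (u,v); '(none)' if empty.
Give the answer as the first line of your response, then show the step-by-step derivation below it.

0-3(w=15) 1-2(w=1) 2-4(w=13) 3-4(w=16)

step 1: add edge 1-2 (w=1); MST = {1-2(w=1)}
step 2: add edge 2-4 (w=13); MST = {1-2(w=1) 2-4(w=13)}
step 3: add edge 0-3 (w=15); MST = {0-3(w=15) 1-2(w=1) 2-4(w=13)}
step 4: add edge 3-4 (w=16); MST = {0-3(w=15) 1-2(w=1) 2-4(w=13) 3-4(w=16)}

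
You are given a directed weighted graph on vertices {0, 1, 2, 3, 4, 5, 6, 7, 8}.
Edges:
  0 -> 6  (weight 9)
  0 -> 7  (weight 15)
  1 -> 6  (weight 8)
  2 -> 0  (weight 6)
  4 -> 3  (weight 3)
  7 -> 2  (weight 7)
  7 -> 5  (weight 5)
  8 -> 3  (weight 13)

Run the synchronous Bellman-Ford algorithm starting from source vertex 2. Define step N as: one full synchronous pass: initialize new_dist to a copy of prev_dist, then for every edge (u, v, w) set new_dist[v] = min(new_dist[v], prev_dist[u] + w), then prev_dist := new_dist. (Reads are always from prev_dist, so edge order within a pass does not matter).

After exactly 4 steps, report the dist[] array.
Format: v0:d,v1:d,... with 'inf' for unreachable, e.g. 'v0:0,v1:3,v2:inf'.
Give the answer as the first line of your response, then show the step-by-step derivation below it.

v0:6,v1:inf,v2:0,v3:inf,v4:inf,v5:26,v6:15,v7:21,v8:inf

step 1: dist = v0:6,v1:inf,v2:0,v3:inf,v4:inf,v5:inf,v6:inf,v7:inf,v8:inf
step 2: dist = v0:6,v1:inf,v2:0,v3:inf,v4:inf,v5:inf,v6:15,v7:21,v8:inf
step 3: dist = v0:6,v1:inf,v2:0,v3:inf,v4:inf,v5:26,v6:15,v7:21,v8:inf
step 4: dist = v0:6,v1:inf,v2:0,v3:inf,v4:inf,v5:26,v6:15,v7:21,v8:inf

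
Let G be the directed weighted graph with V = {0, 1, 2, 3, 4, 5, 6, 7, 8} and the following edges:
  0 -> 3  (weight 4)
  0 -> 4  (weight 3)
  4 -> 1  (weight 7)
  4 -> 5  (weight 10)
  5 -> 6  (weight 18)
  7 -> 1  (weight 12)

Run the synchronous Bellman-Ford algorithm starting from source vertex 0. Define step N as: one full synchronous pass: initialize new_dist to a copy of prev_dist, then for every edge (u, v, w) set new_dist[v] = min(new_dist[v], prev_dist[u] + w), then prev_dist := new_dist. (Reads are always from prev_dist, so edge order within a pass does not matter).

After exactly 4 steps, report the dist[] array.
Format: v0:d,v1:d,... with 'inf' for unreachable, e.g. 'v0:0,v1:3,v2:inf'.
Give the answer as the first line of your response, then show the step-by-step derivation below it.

v0:0,v1:10,v2:inf,v3:4,v4:3,v5:13,v6:31,v7:inf,v8:inf

step 1: dist = v0:0,v1:inf,v2:inf,v3:4,v4:3,v5:inf,v6:inf,v7:inf,v8:inf
step 2: dist = v0:0,v1:10,v2:inf,v3:4,v4:3,v5:13,v6:inf,v7:inf,v8:inf
step 3: dist = v0:0,v1:10,v2:inf,v3:4,v4:3,v5:13,v6:31,v7:inf,v8:inf
step 4: dist = v0:0,v1:10,v2:inf,v3:4,v4:3,v5:13,v6:31,v7:inf,v8:inf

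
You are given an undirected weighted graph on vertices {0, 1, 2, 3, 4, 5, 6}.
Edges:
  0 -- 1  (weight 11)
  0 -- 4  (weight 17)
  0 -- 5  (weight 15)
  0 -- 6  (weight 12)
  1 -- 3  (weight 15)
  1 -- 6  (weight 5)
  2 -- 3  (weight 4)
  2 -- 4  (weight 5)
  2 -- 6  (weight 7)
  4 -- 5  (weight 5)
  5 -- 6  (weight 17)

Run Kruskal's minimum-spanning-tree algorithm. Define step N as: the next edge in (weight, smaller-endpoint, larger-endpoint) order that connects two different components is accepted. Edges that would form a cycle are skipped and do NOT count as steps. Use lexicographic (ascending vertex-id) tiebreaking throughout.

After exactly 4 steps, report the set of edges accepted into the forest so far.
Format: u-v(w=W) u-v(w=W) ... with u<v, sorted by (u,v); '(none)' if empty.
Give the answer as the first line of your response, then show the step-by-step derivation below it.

1-6(w=5) 2-3(w=4) 2-4(w=5) 4-5(w=5)

step 1: add edge 2-3 (w=4); MST = {2-3(w=4)}
step 2: add edge 1-6 (w=5); MST = {1-6(w=5) 2-3(w=4)}
step 3: add edge 2-4 (w=5); MST = {1-6(w=5) 2-3(w=4) 2-4(w=5)}
step 4: add edge 4-5 (w=5); MST = {1-6(w=5) 2-3(w=4) 2-4(w=5) 4-5(w=5)}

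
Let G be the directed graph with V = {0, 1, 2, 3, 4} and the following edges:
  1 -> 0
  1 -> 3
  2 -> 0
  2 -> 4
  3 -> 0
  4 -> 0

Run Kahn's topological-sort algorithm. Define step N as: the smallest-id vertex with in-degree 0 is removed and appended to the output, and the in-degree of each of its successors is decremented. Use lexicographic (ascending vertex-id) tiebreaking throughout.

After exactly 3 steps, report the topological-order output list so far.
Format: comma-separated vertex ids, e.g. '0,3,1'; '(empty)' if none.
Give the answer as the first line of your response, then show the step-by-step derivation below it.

1,2,3

step 1: output 1; order=[1]; indeg=(3,0,0,0,1)
step 2: output 2; order=[1,2]; indeg=(2,0,0,0,0)
step 3: output 3; order=[1,2,3]; indeg=(1,0,0,0,0)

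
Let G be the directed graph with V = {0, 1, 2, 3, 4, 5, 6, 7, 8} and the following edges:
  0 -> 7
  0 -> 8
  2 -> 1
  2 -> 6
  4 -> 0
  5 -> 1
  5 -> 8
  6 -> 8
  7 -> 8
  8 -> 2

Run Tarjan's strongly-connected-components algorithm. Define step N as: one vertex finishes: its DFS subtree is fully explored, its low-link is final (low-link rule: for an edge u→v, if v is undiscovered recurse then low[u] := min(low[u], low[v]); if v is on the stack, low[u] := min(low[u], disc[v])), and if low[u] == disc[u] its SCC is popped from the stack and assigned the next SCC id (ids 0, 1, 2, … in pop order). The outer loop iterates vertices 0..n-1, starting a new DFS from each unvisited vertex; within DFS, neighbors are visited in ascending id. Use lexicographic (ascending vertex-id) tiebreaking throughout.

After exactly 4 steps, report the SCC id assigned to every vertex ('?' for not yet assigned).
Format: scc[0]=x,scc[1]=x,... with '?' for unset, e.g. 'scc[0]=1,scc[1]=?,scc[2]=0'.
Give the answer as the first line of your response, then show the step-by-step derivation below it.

scc[0]=?,scc[1]=0,scc[2]=1,scc[3]=?,scc[4]=?,scc[5]=?,scc[6]=1,scc[7]=?,scc[8]=1

step 1: low=(low[0]=0,low[1]=4,low[2]=3,low[3]=?,low[4]=?,low[5]=?,low[6]=?,low[7]=1,low[8]=2); scc=(scc[0]=?,scc[1]=0,scc[2]=?,scc[3]=?,scc[4]=?,scc[5]=?,scc[6]=?,scc[7]=?,scc[8]=?)
step 2: low=(low[0]=0,low[1]=4,low[2]=3,low[3]=?,low[4]=?,low[5]=?,low[6]=2,low[7]=1,low[8]=2); scc=(scc[0]=?,scc[1]=0,scc[2]=?,scc[3]=?,scc[4]=?,scc[5]=?,scc[6]=?,scc[7]=?,scc[8]=?)
step 3: low=(low[0]=0,low[1]=4,low[2]=2,low[3]=?,low[4]=?,low[5]=?,low[6]=2,low[7]=1,low[8]=2); scc=(scc[0]=?,scc[1]=0,scc[2]=?,scc[3]=?,scc[4]=?,scc[5]=?,scc[6]=?,scc[7]=?,scc[8]=?)
step 4: low=(low[0]=0,low[1]=4,low[2]=2,low[3]=?,low[4]=?,low[5]=?,low[6]=2,low[7]=1,low[8]=2); scc=(scc[0]=?,scc[1]=0,scc[2]=1,scc[3]=?,scc[4]=?,scc[5]=?,scc[6]=1,scc[7]=?,scc[8]=1)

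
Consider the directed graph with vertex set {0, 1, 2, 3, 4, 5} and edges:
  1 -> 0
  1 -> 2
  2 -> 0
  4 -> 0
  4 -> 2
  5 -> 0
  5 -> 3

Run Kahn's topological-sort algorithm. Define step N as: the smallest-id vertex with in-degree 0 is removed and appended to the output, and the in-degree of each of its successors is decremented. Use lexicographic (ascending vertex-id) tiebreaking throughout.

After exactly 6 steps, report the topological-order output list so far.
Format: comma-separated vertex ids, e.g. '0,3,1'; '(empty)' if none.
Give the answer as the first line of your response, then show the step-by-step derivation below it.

1,4,2,5,0,3

step 1: output 1; order=[1]; indeg=(3,0,1,1,0,0)
step 2: output 4; order=[1,4]; indeg=(2,0,0,1,0,0)
step 3: output 2; order=[1,4,2]; indeg=(1,0,0,1,0,0)
step 4: output 5; order=[1,4,2,5]; indeg=(0,0,0,0,0,0)
step 5: output 0; order=[1,4,2,5,0]; indeg=(0,0,0,0,0,0)
step 6: output 3; order=[1,4,2,5,0,3]; indeg=(0,0,0,0,0,0)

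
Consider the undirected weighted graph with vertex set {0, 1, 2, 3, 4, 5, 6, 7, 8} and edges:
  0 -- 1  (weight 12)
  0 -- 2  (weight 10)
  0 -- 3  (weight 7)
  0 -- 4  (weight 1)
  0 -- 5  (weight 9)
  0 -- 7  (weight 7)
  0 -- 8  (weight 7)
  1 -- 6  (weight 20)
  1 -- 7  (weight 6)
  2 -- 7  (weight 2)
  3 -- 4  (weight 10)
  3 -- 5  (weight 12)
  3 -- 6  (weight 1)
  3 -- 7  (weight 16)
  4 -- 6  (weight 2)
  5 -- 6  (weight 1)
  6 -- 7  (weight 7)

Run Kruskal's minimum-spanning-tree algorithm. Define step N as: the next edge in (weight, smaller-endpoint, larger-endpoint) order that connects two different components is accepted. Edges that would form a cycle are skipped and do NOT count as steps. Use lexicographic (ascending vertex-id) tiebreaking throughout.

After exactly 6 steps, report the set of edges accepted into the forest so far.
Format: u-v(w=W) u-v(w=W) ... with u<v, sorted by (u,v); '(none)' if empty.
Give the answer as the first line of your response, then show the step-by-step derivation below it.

0-4(w=1) 1-7(w=6) 2-7(w=2) 3-6(w=1) 4-6(w=2) 5-6(w=1)

step 1: add edge 0-4 (w=1); MST = {0-4(w=1)}
step 2: add edge 3-6 (w=1); MST = {0-4(w=1) 3-6(w=1)}
step 3: add edge 5-6 (w=1); MST = {0-4(w=1) 3-6(w=1) 5-6(w=1)}
step 4: add edge 2-7 (w=2); MST = {0-4(w=1) 2-7(w=2) 3-6(w=1) 5-6(w=1)}
step 5: add edge 4-6 (w=2); MST = {0-4(w=1) 2-7(w=2) 3-6(w=1) 4-6(w=2) 5-6(w=1)}
step 6: add edge 1-7 (w=6); MST = {0-4(w=1) 1-7(w=6) 2-7(w=2) 3-6(w=1) 4-6(w=2) 5-6(w=1)}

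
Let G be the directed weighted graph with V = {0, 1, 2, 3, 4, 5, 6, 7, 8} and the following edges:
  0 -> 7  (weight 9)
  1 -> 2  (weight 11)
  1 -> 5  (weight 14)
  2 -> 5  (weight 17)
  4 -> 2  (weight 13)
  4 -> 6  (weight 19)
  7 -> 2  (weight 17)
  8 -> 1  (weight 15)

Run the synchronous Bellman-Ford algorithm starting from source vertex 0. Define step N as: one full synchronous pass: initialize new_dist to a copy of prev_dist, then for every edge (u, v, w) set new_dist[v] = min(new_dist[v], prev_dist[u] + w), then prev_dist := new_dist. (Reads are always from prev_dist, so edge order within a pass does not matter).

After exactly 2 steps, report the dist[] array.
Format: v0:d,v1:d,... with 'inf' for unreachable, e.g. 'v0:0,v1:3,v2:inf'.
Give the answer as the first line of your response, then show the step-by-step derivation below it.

v0:0,v1:inf,v2:26,v3:inf,v4:inf,v5:inf,v6:inf,v7:9,v8:inf

step 1: dist = v0:0,v1:inf,v2:inf,v3:inf,v4:inf,v5:inf,v6:inf,v7:9,v8:inf
step 2: dist = v0:0,v1:inf,v2:26,v3:inf,v4:inf,v5:inf,v6:inf,v7:9,v8:inf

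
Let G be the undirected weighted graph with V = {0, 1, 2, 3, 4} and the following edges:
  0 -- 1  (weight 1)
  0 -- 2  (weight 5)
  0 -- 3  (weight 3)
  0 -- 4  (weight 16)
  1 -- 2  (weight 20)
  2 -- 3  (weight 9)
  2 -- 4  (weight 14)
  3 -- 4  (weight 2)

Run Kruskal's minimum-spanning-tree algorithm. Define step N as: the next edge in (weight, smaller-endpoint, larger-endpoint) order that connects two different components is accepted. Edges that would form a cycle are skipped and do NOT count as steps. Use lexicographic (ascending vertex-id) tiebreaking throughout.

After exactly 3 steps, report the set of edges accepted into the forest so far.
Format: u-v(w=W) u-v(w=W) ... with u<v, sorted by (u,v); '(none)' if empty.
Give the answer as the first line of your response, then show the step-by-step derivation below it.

0-1(w=1) 0-3(w=3) 3-4(w=2)

step 1: add edge 0-1 (w=1); MST = {0-1(w=1)}
step 2: add edge 3-4 (w=2); MST = {0-1(w=1) 3-4(w=2)}
step 3: add edge 0-3 (w=3); MST = {0-1(w=1) 0-3(w=3) 3-4(w=2)}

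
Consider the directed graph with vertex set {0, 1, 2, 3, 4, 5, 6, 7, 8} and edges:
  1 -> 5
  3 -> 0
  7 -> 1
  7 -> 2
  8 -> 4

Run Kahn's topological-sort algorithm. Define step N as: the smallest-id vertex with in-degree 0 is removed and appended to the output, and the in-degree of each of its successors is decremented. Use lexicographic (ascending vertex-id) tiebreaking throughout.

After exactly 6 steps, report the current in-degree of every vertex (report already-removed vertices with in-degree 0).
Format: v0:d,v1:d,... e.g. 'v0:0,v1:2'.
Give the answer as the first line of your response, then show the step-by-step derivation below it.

v0:0,v1:0,v2:0,v3:0,v4:1,v5:0,v6:0,v7:0,v8:0

step 1: output 3; order=[3]; indeg=(0,1,1,0,1,1,0,0,0)
step 2: output 0; order=[3,0]; indeg=(0,1,1,0,1,1,0,0,0)
step 3: output 6; order=[3,0,6]; indeg=(0,1,1,0,1,1,0,0,0)
step 4: output 7; order=[3,0,6,7]; indeg=(0,0,0,0,1,1,0,0,0)
step 5: output 1; order=[3,0,6,7,1]; indeg=(0,0,0,0,1,0,0,0,0)
step 6: output 2; order=[3,0,6,7,1,2]; indeg=(0,0,0,0,1,0,0,0,0)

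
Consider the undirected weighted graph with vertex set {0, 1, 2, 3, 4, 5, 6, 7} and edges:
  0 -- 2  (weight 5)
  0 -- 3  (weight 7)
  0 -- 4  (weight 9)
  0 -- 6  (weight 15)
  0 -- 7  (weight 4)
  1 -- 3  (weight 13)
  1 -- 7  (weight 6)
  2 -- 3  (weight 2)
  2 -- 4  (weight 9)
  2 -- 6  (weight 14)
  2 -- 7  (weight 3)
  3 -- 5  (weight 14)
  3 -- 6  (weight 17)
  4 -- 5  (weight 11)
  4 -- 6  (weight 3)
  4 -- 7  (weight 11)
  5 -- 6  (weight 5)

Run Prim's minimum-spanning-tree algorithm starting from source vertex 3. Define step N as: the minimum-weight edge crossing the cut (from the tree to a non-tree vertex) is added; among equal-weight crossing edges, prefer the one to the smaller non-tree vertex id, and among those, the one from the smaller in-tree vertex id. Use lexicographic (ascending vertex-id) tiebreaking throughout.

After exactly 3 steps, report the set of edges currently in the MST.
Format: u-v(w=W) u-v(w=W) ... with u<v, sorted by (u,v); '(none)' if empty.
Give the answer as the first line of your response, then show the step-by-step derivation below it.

0-7(w=4) 2-3(w=2) 2-7(w=3)

step 1: add edge 2-3 (w=2); MST = {2-3(w=2)}
step 2: add edge 2-7 (w=3); MST = {2-3(w=2) 2-7(w=3)}
step 3: add edge 0-7 (w=4); MST = {0-7(w=4) 2-3(w=2) 2-7(w=3)}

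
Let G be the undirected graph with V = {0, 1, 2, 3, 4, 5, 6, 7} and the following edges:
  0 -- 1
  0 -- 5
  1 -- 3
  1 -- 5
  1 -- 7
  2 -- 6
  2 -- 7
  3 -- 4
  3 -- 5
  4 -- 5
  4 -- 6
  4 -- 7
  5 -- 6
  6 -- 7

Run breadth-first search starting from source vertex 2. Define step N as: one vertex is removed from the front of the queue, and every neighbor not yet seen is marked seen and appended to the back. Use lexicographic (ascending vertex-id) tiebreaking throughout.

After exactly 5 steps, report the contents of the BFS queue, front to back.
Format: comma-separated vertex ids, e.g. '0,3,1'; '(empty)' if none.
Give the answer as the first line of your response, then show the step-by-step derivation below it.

1,3,0

step 1: dequeue 2; queue=[6,7]; order=2
step 2: dequeue 6; queue=[7,4,5]; order=2,6
step 3: dequeue 7; queue=[4,5,1]; order=2,6,7
step 4: dequeue 4; queue=[5,1,3]; order=2,6,7,4
step 5: dequeue 5; queue=[1,3,0]; order=2,6,7,4,5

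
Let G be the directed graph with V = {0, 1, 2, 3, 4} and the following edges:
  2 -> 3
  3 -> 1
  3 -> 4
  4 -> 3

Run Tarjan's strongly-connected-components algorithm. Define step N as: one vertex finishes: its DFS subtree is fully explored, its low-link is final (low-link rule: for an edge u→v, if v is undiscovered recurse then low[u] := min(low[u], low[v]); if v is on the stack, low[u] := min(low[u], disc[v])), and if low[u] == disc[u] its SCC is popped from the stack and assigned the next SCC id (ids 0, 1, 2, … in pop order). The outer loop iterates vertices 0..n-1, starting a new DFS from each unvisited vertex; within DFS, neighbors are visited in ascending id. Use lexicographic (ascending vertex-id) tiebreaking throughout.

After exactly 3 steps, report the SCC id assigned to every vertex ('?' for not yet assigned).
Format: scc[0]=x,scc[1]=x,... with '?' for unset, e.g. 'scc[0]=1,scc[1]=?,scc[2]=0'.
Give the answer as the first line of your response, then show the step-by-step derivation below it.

scc[0]=0,scc[1]=1,scc[2]=?,scc[3]=?,scc[4]=?

step 1: low=(low[0]=0,low[1]=?,low[2]=?,low[3]=?,low[4]=?); scc=(scc[0]=0,scc[1]=?,scc[2]=?,scc[3]=?,scc[4]=?)
step 2: low=(low[0]=0,low[1]=1,low[2]=?,low[3]=?,low[4]=?); scc=(scc[0]=0,scc[1]=1,scc[2]=?,scc[3]=?,scc[4]=?)
step 3: low=(low[0]=0,low[1]=1,low[2]=2,low[3]=3,low[4]=3); scc=(scc[0]=0,scc[1]=1,scc[2]=?,scc[3]=?,scc[4]=?)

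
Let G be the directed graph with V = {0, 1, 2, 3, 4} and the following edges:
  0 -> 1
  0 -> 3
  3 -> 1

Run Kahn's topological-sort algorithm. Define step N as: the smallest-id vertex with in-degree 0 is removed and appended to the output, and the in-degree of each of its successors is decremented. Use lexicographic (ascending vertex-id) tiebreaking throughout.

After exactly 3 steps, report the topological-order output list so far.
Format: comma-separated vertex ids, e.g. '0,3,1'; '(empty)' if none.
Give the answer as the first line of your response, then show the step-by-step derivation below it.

0,2,3

step 1: output 0; order=[0]; indeg=(0,1,0,0,0)
step 2: output 2; order=[0,2]; indeg=(0,1,0,0,0)
step 3: output 3; order=[0,2,3]; indeg=(0,0,0,0,0)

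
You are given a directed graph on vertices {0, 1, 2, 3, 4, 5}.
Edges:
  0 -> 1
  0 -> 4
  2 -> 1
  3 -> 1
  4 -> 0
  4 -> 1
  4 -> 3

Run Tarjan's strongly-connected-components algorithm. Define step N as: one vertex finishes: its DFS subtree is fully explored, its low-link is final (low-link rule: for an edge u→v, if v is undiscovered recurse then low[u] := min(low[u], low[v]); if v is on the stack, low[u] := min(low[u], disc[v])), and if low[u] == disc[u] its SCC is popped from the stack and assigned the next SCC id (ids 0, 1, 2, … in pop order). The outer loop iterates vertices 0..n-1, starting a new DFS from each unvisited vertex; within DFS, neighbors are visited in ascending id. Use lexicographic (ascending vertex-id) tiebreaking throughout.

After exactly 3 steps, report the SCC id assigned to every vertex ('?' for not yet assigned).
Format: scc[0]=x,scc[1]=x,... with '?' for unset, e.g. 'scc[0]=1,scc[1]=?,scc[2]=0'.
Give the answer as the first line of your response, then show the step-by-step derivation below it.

scc[0]=?,scc[1]=0,scc[2]=?,scc[3]=1,scc[4]=?,scc[5]=?

step 1: low=(low[0]=0,low[1]=1,low[2]=?,low[3]=?,low[4]=?,low[5]=?); scc=(scc[0]=?,scc[1]=0,scc[2]=?,scc[3]=?,scc[4]=?,scc[5]=?)
step 2: low=(low[0]=0,low[1]=1,low[2]=?,low[3]=3,low[4]=0,low[5]=?); scc=(scc[0]=?,scc[1]=0,scc[2]=?,scc[3]=1,scc[4]=?,scc[5]=?)
step 3: low=(low[0]=0,low[1]=1,low[2]=?,low[3]=3,low[4]=0,low[5]=?); scc=(scc[0]=?,scc[1]=0,scc[2]=?,scc[3]=1,scc[4]=?,scc[5]=?)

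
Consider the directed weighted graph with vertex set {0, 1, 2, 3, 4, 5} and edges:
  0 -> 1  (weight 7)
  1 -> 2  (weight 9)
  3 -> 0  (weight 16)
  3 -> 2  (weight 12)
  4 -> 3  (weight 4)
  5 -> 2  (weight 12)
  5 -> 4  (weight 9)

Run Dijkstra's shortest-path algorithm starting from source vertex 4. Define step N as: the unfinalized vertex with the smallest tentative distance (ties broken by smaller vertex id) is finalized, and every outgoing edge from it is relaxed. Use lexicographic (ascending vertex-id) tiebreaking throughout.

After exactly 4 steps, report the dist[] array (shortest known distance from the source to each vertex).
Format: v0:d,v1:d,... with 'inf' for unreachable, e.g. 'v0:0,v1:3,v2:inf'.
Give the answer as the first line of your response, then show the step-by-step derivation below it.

v0:20,v1:27,v2:16,v3:4,v4:0,v5:inf

step 1: dist = v0:inf,v1:inf,v2:inf,v3:4,v4:0,v5:inf
step 2: dist = v0:20,v1:inf,v2:16,v3:4,v4:0,v5:inf
step 3: dist = v0:20,v1:inf,v2:16,v3:4,v4:0,v5:inf
step 4: dist = v0:20,v1:27,v2:16,v3:4,v4:0,v5:inf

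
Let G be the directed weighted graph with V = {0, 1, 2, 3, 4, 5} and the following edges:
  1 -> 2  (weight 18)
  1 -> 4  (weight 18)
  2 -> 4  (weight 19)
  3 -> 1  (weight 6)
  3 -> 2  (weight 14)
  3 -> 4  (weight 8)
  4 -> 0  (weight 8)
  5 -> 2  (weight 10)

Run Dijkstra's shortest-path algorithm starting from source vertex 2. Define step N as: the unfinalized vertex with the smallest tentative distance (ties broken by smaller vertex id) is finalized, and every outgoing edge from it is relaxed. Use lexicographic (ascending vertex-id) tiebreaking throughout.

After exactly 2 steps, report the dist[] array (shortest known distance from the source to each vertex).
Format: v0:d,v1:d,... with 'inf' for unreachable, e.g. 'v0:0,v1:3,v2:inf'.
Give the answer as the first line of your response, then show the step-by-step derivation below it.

v0:27,v1:inf,v2:0,v3:inf,v4:19,v5:inf

step 1: dist = v0:inf,v1:inf,v2:0,v3:inf,v4:19,v5:inf
step 2: dist = v0:27,v1:inf,v2:0,v3:inf,v4:19,v5:inf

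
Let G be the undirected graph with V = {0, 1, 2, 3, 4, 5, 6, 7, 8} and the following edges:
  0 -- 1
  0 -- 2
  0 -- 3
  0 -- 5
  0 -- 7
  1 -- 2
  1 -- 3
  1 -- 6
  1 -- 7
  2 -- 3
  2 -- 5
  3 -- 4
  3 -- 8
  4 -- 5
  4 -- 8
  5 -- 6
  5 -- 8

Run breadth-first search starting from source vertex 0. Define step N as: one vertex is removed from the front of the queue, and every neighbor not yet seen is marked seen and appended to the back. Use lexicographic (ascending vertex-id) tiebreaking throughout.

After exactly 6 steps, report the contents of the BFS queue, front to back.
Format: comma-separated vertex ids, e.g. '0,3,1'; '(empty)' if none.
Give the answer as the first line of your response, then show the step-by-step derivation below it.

6,4,8

step 1: dequeue 0; queue=[1,2,3,5,7]; order=0
step 2: dequeue 1; queue=[2,3,5,7,6]; order=0,1
step 3: dequeue 2; queue=[3,5,7,6]; order=0,1,2
step 4: dequeue 3; queue=[5,7,6,4,8]; order=0,1,2,3
step 5: dequeue 5; queue=[7,6,4,8]; order=0,1,2,3,5
step 6: dequeue 7; queue=[6,4,8]; order=0,1,2,3,5,7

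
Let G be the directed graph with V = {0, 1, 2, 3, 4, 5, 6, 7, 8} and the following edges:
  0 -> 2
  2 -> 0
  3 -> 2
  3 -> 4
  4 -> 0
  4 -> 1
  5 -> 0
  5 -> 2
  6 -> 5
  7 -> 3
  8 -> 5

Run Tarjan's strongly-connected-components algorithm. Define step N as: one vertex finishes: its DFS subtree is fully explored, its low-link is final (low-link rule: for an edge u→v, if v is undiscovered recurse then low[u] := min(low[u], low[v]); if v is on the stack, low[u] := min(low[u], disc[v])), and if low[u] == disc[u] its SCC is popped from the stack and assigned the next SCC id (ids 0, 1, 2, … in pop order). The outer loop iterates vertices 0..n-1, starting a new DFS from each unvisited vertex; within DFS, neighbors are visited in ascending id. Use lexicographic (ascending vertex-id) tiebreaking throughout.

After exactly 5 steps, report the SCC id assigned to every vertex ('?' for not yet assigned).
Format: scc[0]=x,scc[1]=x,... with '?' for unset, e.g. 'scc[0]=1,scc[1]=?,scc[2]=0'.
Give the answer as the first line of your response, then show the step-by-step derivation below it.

scc[0]=0,scc[1]=1,scc[2]=0,scc[3]=3,scc[4]=2,scc[5]=?,scc[6]=?,scc[7]=?,scc[8]=?

step 1: low=(low[0]=0,low[1]=?,low[2]=0,low[3]=?,low[4]=?,low[5]=?,low[6]=?,low[7]=?,low[8]=?); scc=(scc[0]=?,scc[1]=?,scc[2]=?,scc[3]=?,scc[4]=?,scc[5]=?,scc[6]=?,scc[7]=?,scc[8]=?)
step 2: low=(low[0]=0,low[1]=?,low[2]=0,low[3]=?,low[4]=?,low[5]=?,low[6]=?,low[7]=?,low[8]=?); scc=(scc[0]=0,scc[1]=?,scc[2]=0,scc[3]=?,scc[4]=?,scc[5]=?,scc[6]=?,scc[7]=?,scc[8]=?)
step 3: low=(low[0]=0,low[1]=2,low[2]=0,low[3]=?,low[4]=?,low[5]=?,low[6]=?,low[7]=?,low[8]=?); scc=(scc[0]=0,scc[1]=1,scc[2]=0,scc[3]=?,scc[4]=?,scc[5]=?,scc[6]=?,scc[7]=?,scc[8]=?)
step 4: low=(low[0]=0,low[1]=2,low[2]=0,low[3]=3,low[4]=4,low[5]=?,low[6]=?,low[7]=?,low[8]=?); scc=(scc[0]=0,scc[1]=1,scc[2]=0,scc[3]=?,scc[4]=2,scc[5]=?,scc[6]=?,scc[7]=?,scc[8]=?)
step 5: low=(low[0]=0,low[1]=2,low[2]=0,low[3]=3,low[4]=4,low[5]=?,low[6]=?,low[7]=?,low[8]=?); scc=(scc[0]=0,scc[1]=1,scc[2]=0,scc[3]=3,scc[4]=2,scc[5]=?,scc[6]=?,scc[7]=?,scc[8]=?)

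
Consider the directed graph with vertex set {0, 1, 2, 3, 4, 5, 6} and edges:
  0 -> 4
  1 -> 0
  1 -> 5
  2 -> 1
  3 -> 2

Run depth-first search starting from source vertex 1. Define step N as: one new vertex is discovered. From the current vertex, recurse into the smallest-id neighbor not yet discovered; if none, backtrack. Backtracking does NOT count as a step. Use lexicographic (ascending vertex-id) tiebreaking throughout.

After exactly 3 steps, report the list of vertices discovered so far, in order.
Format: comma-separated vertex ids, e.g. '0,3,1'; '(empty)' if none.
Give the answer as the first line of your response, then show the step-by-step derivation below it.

1,0,4

step 1: discover 1; path=1; order=1
step 2: discover 0; path=1>0; order=1,0
step 3: discover 4; path=1>0>4; order=1,0,4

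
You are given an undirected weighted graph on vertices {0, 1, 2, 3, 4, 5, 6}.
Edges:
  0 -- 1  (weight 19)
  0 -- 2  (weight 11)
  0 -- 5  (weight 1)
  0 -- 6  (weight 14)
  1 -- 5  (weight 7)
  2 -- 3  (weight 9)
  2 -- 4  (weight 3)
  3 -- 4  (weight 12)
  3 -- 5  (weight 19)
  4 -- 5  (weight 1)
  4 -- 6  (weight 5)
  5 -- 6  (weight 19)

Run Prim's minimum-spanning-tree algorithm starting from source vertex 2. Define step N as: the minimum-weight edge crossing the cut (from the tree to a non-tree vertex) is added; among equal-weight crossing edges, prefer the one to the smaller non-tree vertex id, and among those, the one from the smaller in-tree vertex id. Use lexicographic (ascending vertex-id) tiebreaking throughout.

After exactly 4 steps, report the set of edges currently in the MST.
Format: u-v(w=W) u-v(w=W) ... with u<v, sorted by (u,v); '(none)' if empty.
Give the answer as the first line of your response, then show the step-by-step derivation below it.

0-5(w=1) 2-4(w=3) 4-5(w=1) 4-6(w=5)

step 1: add edge 2-4 (w=3); MST = {2-4(w=3)}
step 2: add edge 4-5 (w=1); MST = {2-4(w=3) 4-5(w=1)}
step 3: add edge 0-5 (w=1); MST = {0-5(w=1) 2-4(w=3) 4-5(w=1)}
step 4: add edge 4-6 (w=5); MST = {0-5(w=1) 2-4(w=3) 4-5(w=1) 4-6(w=5)}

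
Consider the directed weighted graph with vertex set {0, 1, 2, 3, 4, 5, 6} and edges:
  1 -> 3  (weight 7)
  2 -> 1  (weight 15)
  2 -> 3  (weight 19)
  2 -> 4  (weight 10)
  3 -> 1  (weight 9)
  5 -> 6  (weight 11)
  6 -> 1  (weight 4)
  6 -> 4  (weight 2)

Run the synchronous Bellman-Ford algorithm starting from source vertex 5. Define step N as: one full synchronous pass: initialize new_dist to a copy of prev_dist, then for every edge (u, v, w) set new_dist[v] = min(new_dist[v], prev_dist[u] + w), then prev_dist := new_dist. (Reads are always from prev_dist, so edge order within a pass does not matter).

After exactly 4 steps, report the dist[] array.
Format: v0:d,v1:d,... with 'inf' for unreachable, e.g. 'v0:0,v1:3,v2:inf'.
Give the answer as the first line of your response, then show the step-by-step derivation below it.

v0:inf,v1:15,v2:inf,v3:22,v4:13,v5:0,v6:11

step 1: dist = v0:inf,v1:inf,v2:inf,v3:inf,v4:inf,v5:0,v6:11
step 2: dist = v0:inf,v1:15,v2:inf,v3:inf,v4:13,v5:0,v6:11
step 3: dist = v0:inf,v1:15,v2:inf,v3:22,v4:13,v5:0,v6:11
step 4: dist = v0:inf,v1:15,v2:inf,v3:22,v4:13,v5:0,v6:11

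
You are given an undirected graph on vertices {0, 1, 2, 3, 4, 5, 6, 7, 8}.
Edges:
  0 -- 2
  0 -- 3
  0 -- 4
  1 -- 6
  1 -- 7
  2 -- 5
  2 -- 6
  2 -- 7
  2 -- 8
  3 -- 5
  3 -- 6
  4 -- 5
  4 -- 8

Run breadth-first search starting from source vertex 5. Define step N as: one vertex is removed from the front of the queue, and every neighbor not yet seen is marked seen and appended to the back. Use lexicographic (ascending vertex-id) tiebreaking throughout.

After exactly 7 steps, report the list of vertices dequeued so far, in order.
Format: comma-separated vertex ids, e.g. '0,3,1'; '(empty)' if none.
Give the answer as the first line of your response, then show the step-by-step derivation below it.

5,2,3,4,0,6,7

step 1: dequeue 5; queue=[2,3,4]; order=5
step 2: dequeue 2; queue=[3,4,0,6,7,8]; order=5,2
step 3: dequeue 3; queue=[4,0,6,7,8]; order=5,2,3
step 4: dequeue 4; queue=[0,6,7,8]; order=5,2,3,4
step 5: dequeue 0; queue=[6,7,8]; order=5,2,3,4,0
step 6: dequeue 6; queue=[7,8,1]; order=5,2,3,4,0,6
step 7: dequeue 7; queue=[8,1]; order=5,2,3,4,0,6,7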